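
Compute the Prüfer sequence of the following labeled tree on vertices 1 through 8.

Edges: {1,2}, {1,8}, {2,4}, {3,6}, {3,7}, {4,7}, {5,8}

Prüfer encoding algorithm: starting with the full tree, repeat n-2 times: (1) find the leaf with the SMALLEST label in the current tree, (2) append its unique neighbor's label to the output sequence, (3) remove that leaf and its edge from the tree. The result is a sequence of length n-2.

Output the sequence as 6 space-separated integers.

Step 1: leaves = {5,6}. Remove smallest leaf 5, emit neighbor 8.
Step 2: leaves = {6,8}. Remove smallest leaf 6, emit neighbor 3.
Step 3: leaves = {3,8}. Remove smallest leaf 3, emit neighbor 7.
Step 4: leaves = {7,8}. Remove smallest leaf 7, emit neighbor 4.
Step 5: leaves = {4,8}. Remove smallest leaf 4, emit neighbor 2.
Step 6: leaves = {2,8}. Remove smallest leaf 2, emit neighbor 1.
Done: 2 vertices remain (1, 8). Sequence = [8 3 7 4 2 1]

Answer: 8 3 7 4 2 1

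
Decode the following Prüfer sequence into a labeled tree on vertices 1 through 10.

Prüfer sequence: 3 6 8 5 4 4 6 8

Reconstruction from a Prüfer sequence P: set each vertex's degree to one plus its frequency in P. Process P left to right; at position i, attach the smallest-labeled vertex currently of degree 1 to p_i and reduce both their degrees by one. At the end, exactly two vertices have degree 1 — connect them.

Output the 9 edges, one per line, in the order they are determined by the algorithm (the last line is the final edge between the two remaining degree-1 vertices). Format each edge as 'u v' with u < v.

Initial degrees: {1:1, 2:1, 3:2, 4:3, 5:2, 6:3, 7:1, 8:3, 9:1, 10:1}
Step 1: smallest deg-1 vertex = 1, p_1 = 3. Add edge {1,3}. Now deg[1]=0, deg[3]=1.
Step 2: smallest deg-1 vertex = 2, p_2 = 6. Add edge {2,6}. Now deg[2]=0, deg[6]=2.
Step 3: smallest deg-1 vertex = 3, p_3 = 8. Add edge {3,8}. Now deg[3]=0, deg[8]=2.
Step 4: smallest deg-1 vertex = 7, p_4 = 5. Add edge {5,7}. Now deg[7]=0, deg[5]=1.
Step 5: smallest deg-1 vertex = 5, p_5 = 4. Add edge {4,5}. Now deg[5]=0, deg[4]=2.
Step 6: smallest deg-1 vertex = 9, p_6 = 4. Add edge {4,9}. Now deg[9]=0, deg[4]=1.
Step 7: smallest deg-1 vertex = 4, p_7 = 6. Add edge {4,6}. Now deg[4]=0, deg[6]=1.
Step 8: smallest deg-1 vertex = 6, p_8 = 8. Add edge {6,8}. Now deg[6]=0, deg[8]=1.
Final: two remaining deg-1 vertices are 8, 10. Add edge {8,10}.

Answer: 1 3
2 6
3 8
5 7
4 5
4 9
4 6
6 8
8 10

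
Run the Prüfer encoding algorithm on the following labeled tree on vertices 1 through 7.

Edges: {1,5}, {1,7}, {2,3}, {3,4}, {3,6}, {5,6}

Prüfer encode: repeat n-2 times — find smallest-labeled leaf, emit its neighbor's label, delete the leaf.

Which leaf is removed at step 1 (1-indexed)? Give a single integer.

Step 1: current leaves = {2,4,7}. Remove leaf 2 (neighbor: 3).

Answer: 2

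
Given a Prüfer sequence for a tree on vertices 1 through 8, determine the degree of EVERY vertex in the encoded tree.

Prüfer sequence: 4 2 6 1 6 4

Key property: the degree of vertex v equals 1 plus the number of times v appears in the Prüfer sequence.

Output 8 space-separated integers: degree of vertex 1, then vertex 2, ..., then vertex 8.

p_1 = 4: count[4] becomes 1
p_2 = 2: count[2] becomes 1
p_3 = 6: count[6] becomes 1
p_4 = 1: count[1] becomes 1
p_5 = 6: count[6] becomes 2
p_6 = 4: count[4] becomes 2
Degrees (1 + count): deg[1]=1+1=2, deg[2]=1+1=2, deg[3]=1+0=1, deg[4]=1+2=3, deg[5]=1+0=1, deg[6]=1+2=3, deg[7]=1+0=1, deg[8]=1+0=1

Answer: 2 2 1 3 1 3 1 1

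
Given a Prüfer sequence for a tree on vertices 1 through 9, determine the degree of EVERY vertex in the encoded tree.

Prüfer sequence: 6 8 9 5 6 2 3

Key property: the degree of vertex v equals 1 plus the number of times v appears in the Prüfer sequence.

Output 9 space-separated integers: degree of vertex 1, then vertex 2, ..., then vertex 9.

p_1 = 6: count[6] becomes 1
p_2 = 8: count[8] becomes 1
p_3 = 9: count[9] becomes 1
p_4 = 5: count[5] becomes 1
p_5 = 6: count[6] becomes 2
p_6 = 2: count[2] becomes 1
p_7 = 3: count[3] becomes 1
Degrees (1 + count): deg[1]=1+0=1, deg[2]=1+1=2, deg[3]=1+1=2, deg[4]=1+0=1, deg[5]=1+1=2, deg[6]=1+2=3, deg[7]=1+0=1, deg[8]=1+1=2, deg[9]=1+1=2

Answer: 1 2 2 1 2 3 1 2 2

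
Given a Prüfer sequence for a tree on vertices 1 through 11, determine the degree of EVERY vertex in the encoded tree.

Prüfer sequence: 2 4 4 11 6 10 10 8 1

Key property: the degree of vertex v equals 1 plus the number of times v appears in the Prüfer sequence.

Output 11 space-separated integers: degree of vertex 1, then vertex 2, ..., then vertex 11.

p_1 = 2: count[2] becomes 1
p_2 = 4: count[4] becomes 1
p_3 = 4: count[4] becomes 2
p_4 = 11: count[11] becomes 1
p_5 = 6: count[6] becomes 1
p_6 = 10: count[10] becomes 1
p_7 = 10: count[10] becomes 2
p_8 = 8: count[8] becomes 1
p_9 = 1: count[1] becomes 1
Degrees (1 + count): deg[1]=1+1=2, deg[2]=1+1=2, deg[3]=1+0=1, deg[4]=1+2=3, deg[5]=1+0=1, deg[6]=1+1=2, deg[7]=1+0=1, deg[8]=1+1=2, deg[9]=1+0=1, deg[10]=1+2=3, deg[11]=1+1=2

Answer: 2 2 1 3 1 2 1 2 1 3 2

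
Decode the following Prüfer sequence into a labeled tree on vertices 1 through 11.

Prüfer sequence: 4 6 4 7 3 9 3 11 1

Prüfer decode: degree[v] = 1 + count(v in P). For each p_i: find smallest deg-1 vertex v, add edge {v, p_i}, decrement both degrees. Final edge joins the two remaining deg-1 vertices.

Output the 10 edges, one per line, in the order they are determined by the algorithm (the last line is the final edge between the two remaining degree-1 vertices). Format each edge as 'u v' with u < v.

Answer: 2 4
5 6
4 6
4 7
3 7
8 9
3 9
3 11
1 10
1 11

Derivation:
Initial degrees: {1:2, 2:1, 3:3, 4:3, 5:1, 6:2, 7:2, 8:1, 9:2, 10:1, 11:2}
Step 1: smallest deg-1 vertex = 2, p_1 = 4. Add edge {2,4}. Now deg[2]=0, deg[4]=2.
Step 2: smallest deg-1 vertex = 5, p_2 = 6. Add edge {5,6}. Now deg[5]=0, deg[6]=1.
Step 3: smallest deg-1 vertex = 6, p_3 = 4. Add edge {4,6}. Now deg[6]=0, deg[4]=1.
Step 4: smallest deg-1 vertex = 4, p_4 = 7. Add edge {4,7}. Now deg[4]=0, deg[7]=1.
Step 5: smallest deg-1 vertex = 7, p_5 = 3. Add edge {3,7}. Now deg[7]=0, deg[3]=2.
Step 6: smallest deg-1 vertex = 8, p_6 = 9. Add edge {8,9}. Now deg[8]=0, deg[9]=1.
Step 7: smallest deg-1 vertex = 9, p_7 = 3. Add edge {3,9}. Now deg[9]=0, deg[3]=1.
Step 8: smallest deg-1 vertex = 3, p_8 = 11. Add edge {3,11}. Now deg[3]=0, deg[11]=1.
Step 9: smallest deg-1 vertex = 10, p_9 = 1. Add edge {1,10}. Now deg[10]=0, deg[1]=1.
Final: two remaining deg-1 vertices are 1, 11. Add edge {1,11}.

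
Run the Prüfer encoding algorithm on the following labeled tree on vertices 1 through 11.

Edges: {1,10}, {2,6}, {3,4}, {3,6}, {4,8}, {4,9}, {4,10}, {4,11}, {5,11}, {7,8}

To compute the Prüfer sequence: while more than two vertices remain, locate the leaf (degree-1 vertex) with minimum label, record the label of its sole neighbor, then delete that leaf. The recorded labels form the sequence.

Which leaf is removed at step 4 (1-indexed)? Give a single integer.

Answer: 6

Derivation:
Step 1: current leaves = {1,2,5,7,9}. Remove leaf 1 (neighbor: 10).
Step 2: current leaves = {2,5,7,9,10}. Remove leaf 2 (neighbor: 6).
Step 3: current leaves = {5,6,7,9,10}. Remove leaf 5 (neighbor: 11).
Step 4: current leaves = {6,7,9,10,11}. Remove leaf 6 (neighbor: 3).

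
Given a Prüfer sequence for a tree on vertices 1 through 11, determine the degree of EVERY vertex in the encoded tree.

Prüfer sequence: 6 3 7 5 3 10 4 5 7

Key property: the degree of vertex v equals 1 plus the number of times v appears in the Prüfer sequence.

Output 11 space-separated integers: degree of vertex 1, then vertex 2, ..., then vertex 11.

Answer: 1 1 3 2 3 2 3 1 1 2 1

Derivation:
p_1 = 6: count[6] becomes 1
p_2 = 3: count[3] becomes 1
p_3 = 7: count[7] becomes 1
p_4 = 5: count[5] becomes 1
p_5 = 3: count[3] becomes 2
p_6 = 10: count[10] becomes 1
p_7 = 4: count[4] becomes 1
p_8 = 5: count[5] becomes 2
p_9 = 7: count[7] becomes 2
Degrees (1 + count): deg[1]=1+0=1, deg[2]=1+0=1, deg[3]=1+2=3, deg[4]=1+1=2, deg[5]=1+2=3, deg[6]=1+1=2, deg[7]=1+2=3, deg[8]=1+0=1, deg[9]=1+0=1, deg[10]=1+1=2, deg[11]=1+0=1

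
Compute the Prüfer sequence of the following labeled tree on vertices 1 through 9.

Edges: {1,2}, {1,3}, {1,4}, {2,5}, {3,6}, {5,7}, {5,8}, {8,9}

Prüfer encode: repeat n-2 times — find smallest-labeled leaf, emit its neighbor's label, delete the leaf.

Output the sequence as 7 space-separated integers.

Step 1: leaves = {4,6,7,9}. Remove smallest leaf 4, emit neighbor 1.
Step 2: leaves = {6,7,9}. Remove smallest leaf 6, emit neighbor 3.
Step 3: leaves = {3,7,9}. Remove smallest leaf 3, emit neighbor 1.
Step 4: leaves = {1,7,9}. Remove smallest leaf 1, emit neighbor 2.
Step 5: leaves = {2,7,9}. Remove smallest leaf 2, emit neighbor 5.
Step 6: leaves = {7,9}. Remove smallest leaf 7, emit neighbor 5.
Step 7: leaves = {5,9}. Remove smallest leaf 5, emit neighbor 8.
Done: 2 vertices remain (8, 9). Sequence = [1 3 1 2 5 5 8]

Answer: 1 3 1 2 5 5 8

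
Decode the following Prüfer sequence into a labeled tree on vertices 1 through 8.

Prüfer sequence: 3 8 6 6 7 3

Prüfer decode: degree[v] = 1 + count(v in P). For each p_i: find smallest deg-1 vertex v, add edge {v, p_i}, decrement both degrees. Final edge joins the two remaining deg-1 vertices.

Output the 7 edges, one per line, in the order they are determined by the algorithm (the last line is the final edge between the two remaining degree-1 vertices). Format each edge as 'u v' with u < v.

Initial degrees: {1:1, 2:1, 3:3, 4:1, 5:1, 6:3, 7:2, 8:2}
Step 1: smallest deg-1 vertex = 1, p_1 = 3. Add edge {1,3}. Now deg[1]=0, deg[3]=2.
Step 2: smallest deg-1 vertex = 2, p_2 = 8. Add edge {2,8}. Now deg[2]=0, deg[8]=1.
Step 3: smallest deg-1 vertex = 4, p_3 = 6. Add edge {4,6}. Now deg[4]=0, deg[6]=2.
Step 4: smallest deg-1 vertex = 5, p_4 = 6. Add edge {5,6}. Now deg[5]=0, deg[6]=1.
Step 5: smallest deg-1 vertex = 6, p_5 = 7. Add edge {6,7}. Now deg[6]=0, deg[7]=1.
Step 6: smallest deg-1 vertex = 7, p_6 = 3. Add edge {3,7}. Now deg[7]=0, deg[3]=1.
Final: two remaining deg-1 vertices are 3, 8. Add edge {3,8}.

Answer: 1 3
2 8
4 6
5 6
6 7
3 7
3 8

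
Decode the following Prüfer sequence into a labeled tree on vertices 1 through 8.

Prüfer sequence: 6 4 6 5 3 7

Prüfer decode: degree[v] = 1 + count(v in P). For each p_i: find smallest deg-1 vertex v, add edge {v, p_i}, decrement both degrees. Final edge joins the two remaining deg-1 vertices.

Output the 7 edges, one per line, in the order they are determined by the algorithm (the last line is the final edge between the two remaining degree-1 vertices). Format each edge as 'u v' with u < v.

Answer: 1 6
2 4
4 6
5 6
3 5
3 7
7 8

Derivation:
Initial degrees: {1:1, 2:1, 3:2, 4:2, 5:2, 6:3, 7:2, 8:1}
Step 1: smallest deg-1 vertex = 1, p_1 = 6. Add edge {1,6}. Now deg[1]=0, deg[6]=2.
Step 2: smallest deg-1 vertex = 2, p_2 = 4. Add edge {2,4}. Now deg[2]=0, deg[4]=1.
Step 3: smallest deg-1 vertex = 4, p_3 = 6. Add edge {4,6}. Now deg[4]=0, deg[6]=1.
Step 4: smallest deg-1 vertex = 6, p_4 = 5. Add edge {5,6}. Now deg[6]=0, deg[5]=1.
Step 5: smallest deg-1 vertex = 5, p_5 = 3. Add edge {3,5}. Now deg[5]=0, deg[3]=1.
Step 6: smallest deg-1 vertex = 3, p_6 = 7. Add edge {3,7}. Now deg[3]=0, deg[7]=1.
Final: two remaining deg-1 vertices are 7, 8. Add edge {7,8}.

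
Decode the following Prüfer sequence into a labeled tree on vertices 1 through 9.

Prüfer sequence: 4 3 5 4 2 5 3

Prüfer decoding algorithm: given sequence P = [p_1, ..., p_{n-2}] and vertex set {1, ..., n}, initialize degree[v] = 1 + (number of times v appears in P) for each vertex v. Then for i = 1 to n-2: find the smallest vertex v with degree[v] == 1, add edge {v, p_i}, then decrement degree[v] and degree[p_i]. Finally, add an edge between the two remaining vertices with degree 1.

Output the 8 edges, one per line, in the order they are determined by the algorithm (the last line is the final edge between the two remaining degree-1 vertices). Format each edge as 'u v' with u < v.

Answer: 1 4
3 6
5 7
4 8
2 4
2 5
3 5
3 9

Derivation:
Initial degrees: {1:1, 2:2, 3:3, 4:3, 5:3, 6:1, 7:1, 8:1, 9:1}
Step 1: smallest deg-1 vertex = 1, p_1 = 4. Add edge {1,4}. Now deg[1]=0, deg[4]=2.
Step 2: smallest deg-1 vertex = 6, p_2 = 3. Add edge {3,6}. Now deg[6]=0, deg[3]=2.
Step 3: smallest deg-1 vertex = 7, p_3 = 5. Add edge {5,7}. Now deg[7]=0, deg[5]=2.
Step 4: smallest deg-1 vertex = 8, p_4 = 4. Add edge {4,8}. Now deg[8]=0, deg[4]=1.
Step 5: smallest deg-1 vertex = 4, p_5 = 2. Add edge {2,4}. Now deg[4]=0, deg[2]=1.
Step 6: smallest deg-1 vertex = 2, p_6 = 5. Add edge {2,5}. Now deg[2]=0, deg[5]=1.
Step 7: smallest deg-1 vertex = 5, p_7 = 3. Add edge {3,5}. Now deg[5]=0, deg[3]=1.
Final: two remaining deg-1 vertices are 3, 9. Add edge {3,9}.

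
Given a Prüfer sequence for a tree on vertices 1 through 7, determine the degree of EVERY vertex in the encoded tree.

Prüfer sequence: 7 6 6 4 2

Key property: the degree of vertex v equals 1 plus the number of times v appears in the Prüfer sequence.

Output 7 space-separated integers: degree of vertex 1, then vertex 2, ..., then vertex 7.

p_1 = 7: count[7] becomes 1
p_2 = 6: count[6] becomes 1
p_3 = 6: count[6] becomes 2
p_4 = 4: count[4] becomes 1
p_5 = 2: count[2] becomes 1
Degrees (1 + count): deg[1]=1+0=1, deg[2]=1+1=2, deg[3]=1+0=1, deg[4]=1+1=2, deg[5]=1+0=1, deg[6]=1+2=3, deg[7]=1+1=2

Answer: 1 2 1 2 1 3 2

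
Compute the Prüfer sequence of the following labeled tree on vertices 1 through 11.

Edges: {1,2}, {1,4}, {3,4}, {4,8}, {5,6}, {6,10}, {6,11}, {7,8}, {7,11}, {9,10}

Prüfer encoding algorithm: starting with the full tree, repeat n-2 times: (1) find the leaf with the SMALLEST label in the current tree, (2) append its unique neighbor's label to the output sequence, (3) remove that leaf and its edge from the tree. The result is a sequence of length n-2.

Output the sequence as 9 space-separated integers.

Answer: 1 4 4 8 6 7 11 10 6

Derivation:
Step 1: leaves = {2,3,5,9}. Remove smallest leaf 2, emit neighbor 1.
Step 2: leaves = {1,3,5,9}. Remove smallest leaf 1, emit neighbor 4.
Step 3: leaves = {3,5,9}. Remove smallest leaf 3, emit neighbor 4.
Step 4: leaves = {4,5,9}. Remove smallest leaf 4, emit neighbor 8.
Step 5: leaves = {5,8,9}. Remove smallest leaf 5, emit neighbor 6.
Step 6: leaves = {8,9}. Remove smallest leaf 8, emit neighbor 7.
Step 7: leaves = {7,9}. Remove smallest leaf 7, emit neighbor 11.
Step 8: leaves = {9,11}. Remove smallest leaf 9, emit neighbor 10.
Step 9: leaves = {10,11}. Remove smallest leaf 10, emit neighbor 6.
Done: 2 vertices remain (6, 11). Sequence = [1 4 4 8 6 7 11 10 6]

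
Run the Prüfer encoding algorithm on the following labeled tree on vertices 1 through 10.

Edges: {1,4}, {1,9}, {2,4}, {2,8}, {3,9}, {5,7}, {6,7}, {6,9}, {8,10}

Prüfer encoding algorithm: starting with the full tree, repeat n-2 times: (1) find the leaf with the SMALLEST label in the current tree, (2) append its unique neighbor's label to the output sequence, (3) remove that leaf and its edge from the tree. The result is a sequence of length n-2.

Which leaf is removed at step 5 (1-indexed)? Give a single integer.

Answer: 9

Derivation:
Step 1: current leaves = {3,5,10}. Remove leaf 3 (neighbor: 9).
Step 2: current leaves = {5,10}. Remove leaf 5 (neighbor: 7).
Step 3: current leaves = {7,10}. Remove leaf 7 (neighbor: 6).
Step 4: current leaves = {6,10}. Remove leaf 6 (neighbor: 9).
Step 5: current leaves = {9,10}. Remove leaf 9 (neighbor: 1).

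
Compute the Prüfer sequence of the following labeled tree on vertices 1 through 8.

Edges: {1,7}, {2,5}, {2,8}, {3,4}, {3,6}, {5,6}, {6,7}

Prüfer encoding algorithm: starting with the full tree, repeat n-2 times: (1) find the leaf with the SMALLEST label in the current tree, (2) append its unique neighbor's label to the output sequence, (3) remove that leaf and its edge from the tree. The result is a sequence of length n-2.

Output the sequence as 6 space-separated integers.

Answer: 7 3 6 6 5 2

Derivation:
Step 1: leaves = {1,4,8}. Remove smallest leaf 1, emit neighbor 7.
Step 2: leaves = {4,7,8}. Remove smallest leaf 4, emit neighbor 3.
Step 3: leaves = {3,7,8}. Remove smallest leaf 3, emit neighbor 6.
Step 4: leaves = {7,8}. Remove smallest leaf 7, emit neighbor 6.
Step 5: leaves = {6,8}. Remove smallest leaf 6, emit neighbor 5.
Step 6: leaves = {5,8}. Remove smallest leaf 5, emit neighbor 2.
Done: 2 vertices remain (2, 8). Sequence = [7 3 6 6 5 2]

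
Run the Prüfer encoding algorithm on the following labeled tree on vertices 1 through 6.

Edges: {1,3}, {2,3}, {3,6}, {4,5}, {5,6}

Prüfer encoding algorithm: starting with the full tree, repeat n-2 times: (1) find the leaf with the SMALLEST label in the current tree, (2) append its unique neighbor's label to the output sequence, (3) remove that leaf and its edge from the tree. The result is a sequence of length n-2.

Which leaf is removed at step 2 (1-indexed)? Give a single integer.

Answer: 2

Derivation:
Step 1: current leaves = {1,2,4}. Remove leaf 1 (neighbor: 3).
Step 2: current leaves = {2,4}. Remove leaf 2 (neighbor: 3).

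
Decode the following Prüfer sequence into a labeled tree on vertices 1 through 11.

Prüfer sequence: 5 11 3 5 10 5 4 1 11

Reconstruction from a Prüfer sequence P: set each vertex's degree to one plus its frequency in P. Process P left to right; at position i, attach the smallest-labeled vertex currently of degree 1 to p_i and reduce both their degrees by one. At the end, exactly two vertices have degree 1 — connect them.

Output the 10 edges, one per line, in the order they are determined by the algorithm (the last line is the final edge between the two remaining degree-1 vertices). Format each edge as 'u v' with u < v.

Initial degrees: {1:2, 2:1, 3:2, 4:2, 5:4, 6:1, 7:1, 8:1, 9:1, 10:2, 11:3}
Step 1: smallest deg-1 vertex = 2, p_1 = 5. Add edge {2,5}. Now deg[2]=0, deg[5]=3.
Step 2: smallest deg-1 vertex = 6, p_2 = 11. Add edge {6,11}. Now deg[6]=0, deg[11]=2.
Step 3: smallest deg-1 vertex = 7, p_3 = 3. Add edge {3,7}. Now deg[7]=0, deg[3]=1.
Step 4: smallest deg-1 vertex = 3, p_4 = 5. Add edge {3,5}. Now deg[3]=0, deg[5]=2.
Step 5: smallest deg-1 vertex = 8, p_5 = 10. Add edge {8,10}. Now deg[8]=0, deg[10]=1.
Step 6: smallest deg-1 vertex = 9, p_6 = 5. Add edge {5,9}. Now deg[9]=0, deg[5]=1.
Step 7: smallest deg-1 vertex = 5, p_7 = 4. Add edge {4,5}. Now deg[5]=0, deg[4]=1.
Step 8: smallest deg-1 vertex = 4, p_8 = 1. Add edge {1,4}. Now deg[4]=0, deg[1]=1.
Step 9: smallest deg-1 vertex = 1, p_9 = 11. Add edge {1,11}. Now deg[1]=0, deg[11]=1.
Final: two remaining deg-1 vertices are 10, 11. Add edge {10,11}.

Answer: 2 5
6 11
3 7
3 5
8 10
5 9
4 5
1 4
1 11
10 11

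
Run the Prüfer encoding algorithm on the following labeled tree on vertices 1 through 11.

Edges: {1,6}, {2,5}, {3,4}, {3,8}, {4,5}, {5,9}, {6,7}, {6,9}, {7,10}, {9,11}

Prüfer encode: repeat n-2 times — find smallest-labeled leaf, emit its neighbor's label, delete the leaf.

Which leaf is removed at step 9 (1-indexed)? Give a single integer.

Answer: 6

Derivation:
Step 1: current leaves = {1,2,8,10,11}. Remove leaf 1 (neighbor: 6).
Step 2: current leaves = {2,8,10,11}. Remove leaf 2 (neighbor: 5).
Step 3: current leaves = {8,10,11}. Remove leaf 8 (neighbor: 3).
Step 4: current leaves = {3,10,11}. Remove leaf 3 (neighbor: 4).
Step 5: current leaves = {4,10,11}. Remove leaf 4 (neighbor: 5).
Step 6: current leaves = {5,10,11}. Remove leaf 5 (neighbor: 9).
Step 7: current leaves = {10,11}. Remove leaf 10 (neighbor: 7).
Step 8: current leaves = {7,11}. Remove leaf 7 (neighbor: 6).
Step 9: current leaves = {6,11}. Remove leaf 6 (neighbor: 9).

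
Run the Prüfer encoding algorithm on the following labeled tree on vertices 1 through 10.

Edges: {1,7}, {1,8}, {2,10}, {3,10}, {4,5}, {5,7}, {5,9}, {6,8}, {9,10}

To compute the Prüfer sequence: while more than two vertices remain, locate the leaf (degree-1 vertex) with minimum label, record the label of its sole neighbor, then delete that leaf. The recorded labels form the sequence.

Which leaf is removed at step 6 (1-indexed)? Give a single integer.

Answer: 1

Derivation:
Step 1: current leaves = {2,3,4,6}. Remove leaf 2 (neighbor: 10).
Step 2: current leaves = {3,4,6}. Remove leaf 3 (neighbor: 10).
Step 3: current leaves = {4,6,10}. Remove leaf 4 (neighbor: 5).
Step 4: current leaves = {6,10}. Remove leaf 6 (neighbor: 8).
Step 5: current leaves = {8,10}. Remove leaf 8 (neighbor: 1).
Step 6: current leaves = {1,10}. Remove leaf 1 (neighbor: 7).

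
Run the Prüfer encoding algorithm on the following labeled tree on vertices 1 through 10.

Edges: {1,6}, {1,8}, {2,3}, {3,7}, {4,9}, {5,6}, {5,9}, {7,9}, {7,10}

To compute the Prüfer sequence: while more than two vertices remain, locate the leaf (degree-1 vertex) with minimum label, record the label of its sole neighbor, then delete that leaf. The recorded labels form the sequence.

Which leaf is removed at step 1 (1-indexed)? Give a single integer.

Answer: 2

Derivation:
Step 1: current leaves = {2,4,8,10}. Remove leaf 2 (neighbor: 3).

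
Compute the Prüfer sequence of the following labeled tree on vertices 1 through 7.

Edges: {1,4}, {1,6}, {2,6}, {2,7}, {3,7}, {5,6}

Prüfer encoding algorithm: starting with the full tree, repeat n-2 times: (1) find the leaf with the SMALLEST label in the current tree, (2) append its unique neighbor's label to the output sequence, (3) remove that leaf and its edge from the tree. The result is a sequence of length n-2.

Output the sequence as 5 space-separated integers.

Answer: 7 1 6 6 2

Derivation:
Step 1: leaves = {3,4,5}. Remove smallest leaf 3, emit neighbor 7.
Step 2: leaves = {4,5,7}. Remove smallest leaf 4, emit neighbor 1.
Step 3: leaves = {1,5,7}. Remove smallest leaf 1, emit neighbor 6.
Step 4: leaves = {5,7}. Remove smallest leaf 5, emit neighbor 6.
Step 5: leaves = {6,7}. Remove smallest leaf 6, emit neighbor 2.
Done: 2 vertices remain (2, 7). Sequence = [7 1 6 6 2]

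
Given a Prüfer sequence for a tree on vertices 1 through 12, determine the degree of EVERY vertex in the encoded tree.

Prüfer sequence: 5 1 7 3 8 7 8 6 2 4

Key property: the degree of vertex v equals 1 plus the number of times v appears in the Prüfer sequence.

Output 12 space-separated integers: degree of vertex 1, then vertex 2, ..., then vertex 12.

p_1 = 5: count[5] becomes 1
p_2 = 1: count[1] becomes 1
p_3 = 7: count[7] becomes 1
p_4 = 3: count[3] becomes 1
p_5 = 8: count[8] becomes 1
p_6 = 7: count[7] becomes 2
p_7 = 8: count[8] becomes 2
p_8 = 6: count[6] becomes 1
p_9 = 2: count[2] becomes 1
p_10 = 4: count[4] becomes 1
Degrees (1 + count): deg[1]=1+1=2, deg[2]=1+1=2, deg[3]=1+1=2, deg[4]=1+1=2, deg[5]=1+1=2, deg[6]=1+1=2, deg[7]=1+2=3, deg[8]=1+2=3, deg[9]=1+0=1, deg[10]=1+0=1, deg[11]=1+0=1, deg[12]=1+0=1

Answer: 2 2 2 2 2 2 3 3 1 1 1 1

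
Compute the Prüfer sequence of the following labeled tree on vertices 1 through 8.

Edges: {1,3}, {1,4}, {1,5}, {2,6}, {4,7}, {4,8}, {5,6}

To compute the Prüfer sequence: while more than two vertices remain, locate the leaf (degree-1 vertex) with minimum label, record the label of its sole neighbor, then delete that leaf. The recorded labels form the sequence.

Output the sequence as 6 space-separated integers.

Answer: 6 1 5 1 4 4

Derivation:
Step 1: leaves = {2,3,7,8}. Remove smallest leaf 2, emit neighbor 6.
Step 2: leaves = {3,6,7,8}. Remove smallest leaf 3, emit neighbor 1.
Step 3: leaves = {6,7,8}. Remove smallest leaf 6, emit neighbor 5.
Step 4: leaves = {5,7,8}. Remove smallest leaf 5, emit neighbor 1.
Step 5: leaves = {1,7,8}. Remove smallest leaf 1, emit neighbor 4.
Step 6: leaves = {7,8}. Remove smallest leaf 7, emit neighbor 4.
Done: 2 vertices remain (4, 8). Sequence = [6 1 5 1 4 4]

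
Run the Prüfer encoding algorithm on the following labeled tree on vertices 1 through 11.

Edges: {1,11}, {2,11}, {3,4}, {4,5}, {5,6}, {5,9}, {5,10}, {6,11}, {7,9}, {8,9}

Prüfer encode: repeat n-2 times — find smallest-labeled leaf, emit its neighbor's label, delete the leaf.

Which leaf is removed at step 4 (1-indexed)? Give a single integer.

Answer: 4

Derivation:
Step 1: current leaves = {1,2,3,7,8,10}. Remove leaf 1 (neighbor: 11).
Step 2: current leaves = {2,3,7,8,10}. Remove leaf 2 (neighbor: 11).
Step 3: current leaves = {3,7,8,10,11}. Remove leaf 3 (neighbor: 4).
Step 4: current leaves = {4,7,8,10,11}. Remove leaf 4 (neighbor: 5).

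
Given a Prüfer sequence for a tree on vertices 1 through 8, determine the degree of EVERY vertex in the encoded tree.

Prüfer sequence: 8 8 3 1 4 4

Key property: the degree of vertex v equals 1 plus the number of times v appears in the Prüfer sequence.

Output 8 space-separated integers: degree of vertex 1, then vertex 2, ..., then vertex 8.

p_1 = 8: count[8] becomes 1
p_2 = 8: count[8] becomes 2
p_3 = 3: count[3] becomes 1
p_4 = 1: count[1] becomes 1
p_5 = 4: count[4] becomes 1
p_6 = 4: count[4] becomes 2
Degrees (1 + count): deg[1]=1+1=2, deg[2]=1+0=1, deg[3]=1+1=2, deg[4]=1+2=3, deg[5]=1+0=1, deg[6]=1+0=1, deg[7]=1+0=1, deg[8]=1+2=3

Answer: 2 1 2 3 1 1 1 3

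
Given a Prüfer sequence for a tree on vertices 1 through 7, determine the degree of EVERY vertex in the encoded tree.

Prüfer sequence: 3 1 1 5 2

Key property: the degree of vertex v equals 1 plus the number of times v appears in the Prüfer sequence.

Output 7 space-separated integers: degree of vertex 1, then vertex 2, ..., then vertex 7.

Answer: 3 2 2 1 2 1 1

Derivation:
p_1 = 3: count[3] becomes 1
p_2 = 1: count[1] becomes 1
p_3 = 1: count[1] becomes 2
p_4 = 5: count[5] becomes 1
p_5 = 2: count[2] becomes 1
Degrees (1 + count): deg[1]=1+2=3, deg[2]=1+1=2, deg[3]=1+1=2, deg[4]=1+0=1, deg[5]=1+1=2, deg[6]=1+0=1, deg[7]=1+0=1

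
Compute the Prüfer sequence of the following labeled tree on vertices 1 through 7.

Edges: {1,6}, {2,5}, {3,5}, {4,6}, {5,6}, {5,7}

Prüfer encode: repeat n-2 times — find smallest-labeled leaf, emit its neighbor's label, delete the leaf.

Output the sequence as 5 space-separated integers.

Step 1: leaves = {1,2,3,4,7}. Remove smallest leaf 1, emit neighbor 6.
Step 2: leaves = {2,3,4,7}. Remove smallest leaf 2, emit neighbor 5.
Step 3: leaves = {3,4,7}. Remove smallest leaf 3, emit neighbor 5.
Step 4: leaves = {4,7}. Remove smallest leaf 4, emit neighbor 6.
Step 5: leaves = {6,7}. Remove smallest leaf 6, emit neighbor 5.
Done: 2 vertices remain (5, 7). Sequence = [6 5 5 6 5]

Answer: 6 5 5 6 5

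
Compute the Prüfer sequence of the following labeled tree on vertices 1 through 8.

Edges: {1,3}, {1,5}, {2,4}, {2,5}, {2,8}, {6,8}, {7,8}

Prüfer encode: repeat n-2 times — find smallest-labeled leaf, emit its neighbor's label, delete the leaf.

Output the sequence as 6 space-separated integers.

Step 1: leaves = {3,4,6,7}. Remove smallest leaf 3, emit neighbor 1.
Step 2: leaves = {1,4,6,7}. Remove smallest leaf 1, emit neighbor 5.
Step 3: leaves = {4,5,6,7}. Remove smallest leaf 4, emit neighbor 2.
Step 4: leaves = {5,6,7}. Remove smallest leaf 5, emit neighbor 2.
Step 5: leaves = {2,6,7}. Remove smallest leaf 2, emit neighbor 8.
Step 6: leaves = {6,7}. Remove smallest leaf 6, emit neighbor 8.
Done: 2 vertices remain (7, 8). Sequence = [1 5 2 2 8 8]

Answer: 1 5 2 2 8 8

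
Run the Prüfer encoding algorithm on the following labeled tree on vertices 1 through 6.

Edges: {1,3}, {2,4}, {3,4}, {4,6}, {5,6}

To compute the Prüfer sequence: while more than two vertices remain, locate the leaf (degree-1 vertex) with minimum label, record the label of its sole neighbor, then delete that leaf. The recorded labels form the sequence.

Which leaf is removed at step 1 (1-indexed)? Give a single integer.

Step 1: current leaves = {1,2,5}. Remove leaf 1 (neighbor: 3).

Answer: 1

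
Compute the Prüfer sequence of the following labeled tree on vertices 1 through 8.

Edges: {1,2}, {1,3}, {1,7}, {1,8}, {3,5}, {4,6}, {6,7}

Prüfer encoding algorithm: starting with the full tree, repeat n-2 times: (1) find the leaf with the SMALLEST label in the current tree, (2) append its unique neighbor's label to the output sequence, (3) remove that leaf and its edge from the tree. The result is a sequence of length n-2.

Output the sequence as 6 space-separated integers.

Step 1: leaves = {2,4,5,8}. Remove smallest leaf 2, emit neighbor 1.
Step 2: leaves = {4,5,8}. Remove smallest leaf 4, emit neighbor 6.
Step 3: leaves = {5,6,8}. Remove smallest leaf 5, emit neighbor 3.
Step 4: leaves = {3,6,8}. Remove smallest leaf 3, emit neighbor 1.
Step 5: leaves = {6,8}. Remove smallest leaf 6, emit neighbor 7.
Step 6: leaves = {7,8}. Remove smallest leaf 7, emit neighbor 1.
Done: 2 vertices remain (1, 8). Sequence = [1 6 3 1 7 1]

Answer: 1 6 3 1 7 1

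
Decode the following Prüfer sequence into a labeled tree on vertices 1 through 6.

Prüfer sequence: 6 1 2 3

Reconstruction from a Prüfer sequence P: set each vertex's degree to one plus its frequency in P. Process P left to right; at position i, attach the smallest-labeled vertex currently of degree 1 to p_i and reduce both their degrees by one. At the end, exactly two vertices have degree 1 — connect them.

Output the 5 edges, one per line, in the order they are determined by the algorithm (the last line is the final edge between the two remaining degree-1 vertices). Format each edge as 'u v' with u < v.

Answer: 4 6
1 5
1 2
2 3
3 6

Derivation:
Initial degrees: {1:2, 2:2, 3:2, 4:1, 5:1, 6:2}
Step 1: smallest deg-1 vertex = 4, p_1 = 6. Add edge {4,6}. Now deg[4]=0, deg[6]=1.
Step 2: smallest deg-1 vertex = 5, p_2 = 1. Add edge {1,5}. Now deg[5]=0, deg[1]=1.
Step 3: smallest deg-1 vertex = 1, p_3 = 2. Add edge {1,2}. Now deg[1]=0, deg[2]=1.
Step 4: smallest deg-1 vertex = 2, p_4 = 3. Add edge {2,3}. Now deg[2]=0, deg[3]=1.
Final: two remaining deg-1 vertices are 3, 6. Add edge {3,6}.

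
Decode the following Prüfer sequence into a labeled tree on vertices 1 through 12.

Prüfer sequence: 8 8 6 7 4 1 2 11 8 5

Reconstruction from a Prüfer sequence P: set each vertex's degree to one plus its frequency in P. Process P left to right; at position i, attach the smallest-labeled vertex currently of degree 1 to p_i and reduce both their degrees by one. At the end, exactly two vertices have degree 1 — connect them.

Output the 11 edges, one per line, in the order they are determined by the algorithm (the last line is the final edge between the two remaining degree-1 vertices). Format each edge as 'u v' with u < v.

Answer: 3 8
8 9
6 10
6 7
4 7
1 4
1 2
2 11
8 11
5 8
5 12

Derivation:
Initial degrees: {1:2, 2:2, 3:1, 4:2, 5:2, 6:2, 7:2, 8:4, 9:1, 10:1, 11:2, 12:1}
Step 1: smallest deg-1 vertex = 3, p_1 = 8. Add edge {3,8}. Now deg[3]=0, deg[8]=3.
Step 2: smallest deg-1 vertex = 9, p_2 = 8. Add edge {8,9}. Now deg[9]=0, deg[8]=2.
Step 3: smallest deg-1 vertex = 10, p_3 = 6. Add edge {6,10}. Now deg[10]=0, deg[6]=1.
Step 4: smallest deg-1 vertex = 6, p_4 = 7. Add edge {6,7}. Now deg[6]=0, deg[7]=1.
Step 5: smallest deg-1 vertex = 7, p_5 = 4. Add edge {4,7}. Now deg[7]=0, deg[4]=1.
Step 6: smallest deg-1 vertex = 4, p_6 = 1. Add edge {1,4}. Now deg[4]=0, deg[1]=1.
Step 7: smallest deg-1 vertex = 1, p_7 = 2. Add edge {1,2}. Now deg[1]=0, deg[2]=1.
Step 8: smallest deg-1 vertex = 2, p_8 = 11. Add edge {2,11}. Now deg[2]=0, deg[11]=1.
Step 9: smallest deg-1 vertex = 11, p_9 = 8. Add edge {8,11}. Now deg[11]=0, deg[8]=1.
Step 10: smallest deg-1 vertex = 8, p_10 = 5. Add edge {5,8}. Now deg[8]=0, deg[5]=1.
Final: two remaining deg-1 vertices are 5, 12. Add edge {5,12}.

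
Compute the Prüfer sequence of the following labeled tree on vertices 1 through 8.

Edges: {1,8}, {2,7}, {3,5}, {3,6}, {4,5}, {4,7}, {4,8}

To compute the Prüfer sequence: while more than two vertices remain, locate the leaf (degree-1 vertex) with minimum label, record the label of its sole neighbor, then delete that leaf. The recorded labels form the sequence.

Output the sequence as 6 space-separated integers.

Step 1: leaves = {1,2,6}. Remove smallest leaf 1, emit neighbor 8.
Step 2: leaves = {2,6,8}. Remove smallest leaf 2, emit neighbor 7.
Step 3: leaves = {6,7,8}. Remove smallest leaf 6, emit neighbor 3.
Step 4: leaves = {3,7,8}. Remove smallest leaf 3, emit neighbor 5.
Step 5: leaves = {5,7,8}. Remove smallest leaf 5, emit neighbor 4.
Step 6: leaves = {7,8}. Remove smallest leaf 7, emit neighbor 4.
Done: 2 vertices remain (4, 8). Sequence = [8 7 3 5 4 4]

Answer: 8 7 3 5 4 4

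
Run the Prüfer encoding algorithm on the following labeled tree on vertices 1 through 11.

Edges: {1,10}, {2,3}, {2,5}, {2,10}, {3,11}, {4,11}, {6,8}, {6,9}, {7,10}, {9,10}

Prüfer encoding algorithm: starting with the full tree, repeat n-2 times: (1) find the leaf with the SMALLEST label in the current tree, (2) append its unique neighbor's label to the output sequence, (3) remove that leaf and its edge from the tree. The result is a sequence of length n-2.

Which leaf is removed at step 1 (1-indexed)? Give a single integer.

Step 1: current leaves = {1,4,5,7,8}. Remove leaf 1 (neighbor: 10).

Answer: 1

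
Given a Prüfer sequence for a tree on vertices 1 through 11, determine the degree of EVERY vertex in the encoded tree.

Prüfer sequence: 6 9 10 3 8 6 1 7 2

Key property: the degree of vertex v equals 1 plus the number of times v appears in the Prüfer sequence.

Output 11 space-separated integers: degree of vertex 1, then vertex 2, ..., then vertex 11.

Answer: 2 2 2 1 1 3 2 2 2 2 1

Derivation:
p_1 = 6: count[6] becomes 1
p_2 = 9: count[9] becomes 1
p_3 = 10: count[10] becomes 1
p_4 = 3: count[3] becomes 1
p_5 = 8: count[8] becomes 1
p_6 = 6: count[6] becomes 2
p_7 = 1: count[1] becomes 1
p_8 = 7: count[7] becomes 1
p_9 = 2: count[2] becomes 1
Degrees (1 + count): deg[1]=1+1=2, deg[2]=1+1=2, deg[3]=1+1=2, deg[4]=1+0=1, deg[5]=1+0=1, deg[6]=1+2=3, deg[7]=1+1=2, deg[8]=1+1=2, deg[9]=1+1=2, deg[10]=1+1=2, deg[11]=1+0=1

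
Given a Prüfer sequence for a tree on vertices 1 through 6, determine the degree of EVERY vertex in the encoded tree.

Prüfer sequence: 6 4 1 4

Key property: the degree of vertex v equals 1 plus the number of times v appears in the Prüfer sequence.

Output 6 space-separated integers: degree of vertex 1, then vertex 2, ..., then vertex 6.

p_1 = 6: count[6] becomes 1
p_2 = 4: count[4] becomes 1
p_3 = 1: count[1] becomes 1
p_4 = 4: count[4] becomes 2
Degrees (1 + count): deg[1]=1+1=2, deg[2]=1+0=1, deg[3]=1+0=1, deg[4]=1+2=3, deg[5]=1+0=1, deg[6]=1+1=2

Answer: 2 1 1 3 1 2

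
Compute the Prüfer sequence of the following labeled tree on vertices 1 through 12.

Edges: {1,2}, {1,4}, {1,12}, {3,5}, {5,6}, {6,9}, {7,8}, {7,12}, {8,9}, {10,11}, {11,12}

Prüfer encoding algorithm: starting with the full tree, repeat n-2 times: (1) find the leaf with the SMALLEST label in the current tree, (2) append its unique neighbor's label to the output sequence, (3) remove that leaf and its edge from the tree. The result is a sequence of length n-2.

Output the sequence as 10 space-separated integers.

Step 1: leaves = {2,3,4,10}. Remove smallest leaf 2, emit neighbor 1.
Step 2: leaves = {3,4,10}. Remove smallest leaf 3, emit neighbor 5.
Step 3: leaves = {4,5,10}. Remove smallest leaf 4, emit neighbor 1.
Step 4: leaves = {1,5,10}. Remove smallest leaf 1, emit neighbor 12.
Step 5: leaves = {5,10}. Remove smallest leaf 5, emit neighbor 6.
Step 6: leaves = {6,10}. Remove smallest leaf 6, emit neighbor 9.
Step 7: leaves = {9,10}. Remove smallest leaf 9, emit neighbor 8.
Step 8: leaves = {8,10}. Remove smallest leaf 8, emit neighbor 7.
Step 9: leaves = {7,10}. Remove smallest leaf 7, emit neighbor 12.
Step 10: leaves = {10,12}. Remove smallest leaf 10, emit neighbor 11.
Done: 2 vertices remain (11, 12). Sequence = [1 5 1 12 6 9 8 7 12 11]

Answer: 1 5 1 12 6 9 8 7 12 11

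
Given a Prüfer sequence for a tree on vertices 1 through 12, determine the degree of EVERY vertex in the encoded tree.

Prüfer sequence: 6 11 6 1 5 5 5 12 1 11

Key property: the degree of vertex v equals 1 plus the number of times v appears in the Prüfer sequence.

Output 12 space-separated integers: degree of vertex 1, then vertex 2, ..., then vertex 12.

Answer: 3 1 1 1 4 3 1 1 1 1 3 2

Derivation:
p_1 = 6: count[6] becomes 1
p_2 = 11: count[11] becomes 1
p_3 = 6: count[6] becomes 2
p_4 = 1: count[1] becomes 1
p_5 = 5: count[5] becomes 1
p_6 = 5: count[5] becomes 2
p_7 = 5: count[5] becomes 3
p_8 = 12: count[12] becomes 1
p_9 = 1: count[1] becomes 2
p_10 = 11: count[11] becomes 2
Degrees (1 + count): deg[1]=1+2=3, deg[2]=1+0=1, deg[3]=1+0=1, deg[4]=1+0=1, deg[5]=1+3=4, deg[6]=1+2=3, deg[7]=1+0=1, deg[8]=1+0=1, deg[9]=1+0=1, deg[10]=1+0=1, deg[11]=1+2=3, deg[12]=1+1=2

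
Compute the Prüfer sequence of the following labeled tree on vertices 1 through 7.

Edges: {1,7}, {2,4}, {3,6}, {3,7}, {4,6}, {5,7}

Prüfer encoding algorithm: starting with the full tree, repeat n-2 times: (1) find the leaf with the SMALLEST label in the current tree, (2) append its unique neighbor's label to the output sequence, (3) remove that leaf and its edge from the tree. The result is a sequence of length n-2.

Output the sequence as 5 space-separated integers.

Step 1: leaves = {1,2,5}. Remove smallest leaf 1, emit neighbor 7.
Step 2: leaves = {2,5}. Remove smallest leaf 2, emit neighbor 4.
Step 3: leaves = {4,5}. Remove smallest leaf 4, emit neighbor 6.
Step 4: leaves = {5,6}. Remove smallest leaf 5, emit neighbor 7.
Step 5: leaves = {6,7}. Remove smallest leaf 6, emit neighbor 3.
Done: 2 vertices remain (3, 7). Sequence = [7 4 6 7 3]

Answer: 7 4 6 7 3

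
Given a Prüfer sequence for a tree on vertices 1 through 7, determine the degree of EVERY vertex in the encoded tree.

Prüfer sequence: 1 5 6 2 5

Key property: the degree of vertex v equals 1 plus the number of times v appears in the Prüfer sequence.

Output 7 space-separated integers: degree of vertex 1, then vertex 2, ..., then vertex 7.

Answer: 2 2 1 1 3 2 1

Derivation:
p_1 = 1: count[1] becomes 1
p_2 = 5: count[5] becomes 1
p_3 = 6: count[6] becomes 1
p_4 = 2: count[2] becomes 1
p_5 = 5: count[5] becomes 2
Degrees (1 + count): deg[1]=1+1=2, deg[2]=1+1=2, deg[3]=1+0=1, deg[4]=1+0=1, deg[5]=1+2=3, deg[6]=1+1=2, deg[7]=1+0=1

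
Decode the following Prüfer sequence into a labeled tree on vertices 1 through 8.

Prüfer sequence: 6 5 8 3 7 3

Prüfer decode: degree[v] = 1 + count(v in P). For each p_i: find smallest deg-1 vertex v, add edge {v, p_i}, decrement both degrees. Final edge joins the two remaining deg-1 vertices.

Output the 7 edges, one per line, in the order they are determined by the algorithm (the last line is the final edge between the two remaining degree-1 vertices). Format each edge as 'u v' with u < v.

Answer: 1 6
2 5
4 8
3 5
6 7
3 7
3 8

Derivation:
Initial degrees: {1:1, 2:1, 3:3, 4:1, 5:2, 6:2, 7:2, 8:2}
Step 1: smallest deg-1 vertex = 1, p_1 = 6. Add edge {1,6}. Now deg[1]=0, deg[6]=1.
Step 2: smallest deg-1 vertex = 2, p_2 = 5. Add edge {2,5}. Now deg[2]=0, deg[5]=1.
Step 3: smallest deg-1 vertex = 4, p_3 = 8. Add edge {4,8}. Now deg[4]=0, deg[8]=1.
Step 4: smallest deg-1 vertex = 5, p_4 = 3. Add edge {3,5}. Now deg[5]=0, deg[3]=2.
Step 5: smallest deg-1 vertex = 6, p_5 = 7. Add edge {6,7}. Now deg[6]=0, deg[7]=1.
Step 6: smallest deg-1 vertex = 7, p_6 = 3. Add edge {3,7}. Now deg[7]=0, deg[3]=1.
Final: two remaining deg-1 vertices are 3, 8. Add edge {3,8}.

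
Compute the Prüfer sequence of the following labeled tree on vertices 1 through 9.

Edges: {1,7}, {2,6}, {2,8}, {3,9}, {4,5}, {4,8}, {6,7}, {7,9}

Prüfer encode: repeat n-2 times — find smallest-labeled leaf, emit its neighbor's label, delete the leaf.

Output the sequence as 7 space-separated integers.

Answer: 7 9 4 8 2 6 7

Derivation:
Step 1: leaves = {1,3,5}. Remove smallest leaf 1, emit neighbor 7.
Step 2: leaves = {3,5}. Remove smallest leaf 3, emit neighbor 9.
Step 3: leaves = {5,9}. Remove smallest leaf 5, emit neighbor 4.
Step 4: leaves = {4,9}. Remove smallest leaf 4, emit neighbor 8.
Step 5: leaves = {8,9}. Remove smallest leaf 8, emit neighbor 2.
Step 6: leaves = {2,9}. Remove smallest leaf 2, emit neighbor 6.
Step 7: leaves = {6,9}. Remove smallest leaf 6, emit neighbor 7.
Done: 2 vertices remain (7, 9). Sequence = [7 9 4 8 2 6 7]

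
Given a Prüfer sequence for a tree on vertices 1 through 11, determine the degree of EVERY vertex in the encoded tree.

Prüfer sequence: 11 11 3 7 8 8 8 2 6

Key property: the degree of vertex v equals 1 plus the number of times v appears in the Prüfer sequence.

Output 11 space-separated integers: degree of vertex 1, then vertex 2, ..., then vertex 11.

p_1 = 11: count[11] becomes 1
p_2 = 11: count[11] becomes 2
p_3 = 3: count[3] becomes 1
p_4 = 7: count[7] becomes 1
p_5 = 8: count[8] becomes 1
p_6 = 8: count[8] becomes 2
p_7 = 8: count[8] becomes 3
p_8 = 2: count[2] becomes 1
p_9 = 6: count[6] becomes 1
Degrees (1 + count): deg[1]=1+0=1, deg[2]=1+1=2, deg[3]=1+1=2, deg[4]=1+0=1, deg[5]=1+0=1, deg[6]=1+1=2, deg[7]=1+1=2, deg[8]=1+3=4, deg[9]=1+0=1, deg[10]=1+0=1, deg[11]=1+2=3

Answer: 1 2 2 1 1 2 2 4 1 1 3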